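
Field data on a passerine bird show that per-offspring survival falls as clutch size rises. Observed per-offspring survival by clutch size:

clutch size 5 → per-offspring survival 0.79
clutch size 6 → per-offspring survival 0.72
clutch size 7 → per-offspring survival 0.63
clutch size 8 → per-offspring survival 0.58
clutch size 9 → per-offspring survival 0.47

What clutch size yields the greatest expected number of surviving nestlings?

Expected surviving nestlings = c × s(c):
  c=5: 5 × 0.79 = 3.950
  c=6: 6 × 0.72 = 4.320
  c=7: 7 × 0.63 = 4.410
  c=8: 8 × 0.58 = 4.640
  c=9: 9 × 0.47 = 4.230
Maximum at c = 8 (4.640 surviving nestlings).

8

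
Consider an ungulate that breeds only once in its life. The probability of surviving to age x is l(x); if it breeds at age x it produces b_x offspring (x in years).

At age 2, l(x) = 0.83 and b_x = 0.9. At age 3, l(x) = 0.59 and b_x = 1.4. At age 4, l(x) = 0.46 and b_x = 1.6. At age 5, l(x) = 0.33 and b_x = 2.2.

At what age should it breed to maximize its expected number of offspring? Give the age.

Expected offspring if breeding at age x = l(x) × b_x:
  age 2: 0.83 × 0.9 = 0.747
  age 3: 0.59 × 1.4 = 0.826
  age 4: 0.46 × 1.6 = 0.736
  age 5: 0.33 × 2.2 = 0.726
Maximum at age 3 (0.826).

3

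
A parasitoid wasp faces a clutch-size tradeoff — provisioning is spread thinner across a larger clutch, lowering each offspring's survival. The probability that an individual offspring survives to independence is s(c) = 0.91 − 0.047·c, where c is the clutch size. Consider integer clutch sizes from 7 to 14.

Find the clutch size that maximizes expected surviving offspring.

10

Expected surviving offspring = c × s(c):
  c=7: 7 × 0.581 = 4.067
  c=8: 8 × 0.534 = 4.272
  c=9: 9 × 0.487 = 4.383
  c=10: 10 × 0.440 = 4.400
  c=11: 11 × 0.393 = 4.323
  c=12: 12 × 0.346 = 4.152
  c=13: 13 × 0.299 = 3.887
  c=14: 14 × 0.252 = 3.528
Maximum at c = 10 (4.400 surviving offspring).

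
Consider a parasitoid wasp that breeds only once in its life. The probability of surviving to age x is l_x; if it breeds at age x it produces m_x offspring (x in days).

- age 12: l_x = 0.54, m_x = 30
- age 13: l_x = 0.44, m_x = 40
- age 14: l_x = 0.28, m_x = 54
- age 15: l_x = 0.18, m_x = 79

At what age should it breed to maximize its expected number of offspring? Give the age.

13

Expected offspring if breeding at age x = l_x × m_x:
  age 12: 0.54 × 30 = 16.200
  age 13: 0.44 × 40 = 17.600
  age 14: 0.28 × 54 = 15.120
  age 15: 0.18 × 79 = 14.220
Maximum at age 13 (17.600).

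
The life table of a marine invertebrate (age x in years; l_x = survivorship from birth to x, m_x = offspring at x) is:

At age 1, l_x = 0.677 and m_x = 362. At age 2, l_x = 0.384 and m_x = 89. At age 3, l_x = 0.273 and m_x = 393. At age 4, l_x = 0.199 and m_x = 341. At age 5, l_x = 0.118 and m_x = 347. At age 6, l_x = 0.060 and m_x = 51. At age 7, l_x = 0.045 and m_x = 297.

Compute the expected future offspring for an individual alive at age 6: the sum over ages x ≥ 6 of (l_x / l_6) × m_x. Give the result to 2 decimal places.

l_6 = 0.060. Conditional survival from age 6 to x is l_x / l_6.
  x=6: (0.060/0.060) × 51 = 51.0000
  x=7: (0.045/0.060) × 297 = 222.7500
Sum = 51.0000 + 222.7500 = 273.7500

273.75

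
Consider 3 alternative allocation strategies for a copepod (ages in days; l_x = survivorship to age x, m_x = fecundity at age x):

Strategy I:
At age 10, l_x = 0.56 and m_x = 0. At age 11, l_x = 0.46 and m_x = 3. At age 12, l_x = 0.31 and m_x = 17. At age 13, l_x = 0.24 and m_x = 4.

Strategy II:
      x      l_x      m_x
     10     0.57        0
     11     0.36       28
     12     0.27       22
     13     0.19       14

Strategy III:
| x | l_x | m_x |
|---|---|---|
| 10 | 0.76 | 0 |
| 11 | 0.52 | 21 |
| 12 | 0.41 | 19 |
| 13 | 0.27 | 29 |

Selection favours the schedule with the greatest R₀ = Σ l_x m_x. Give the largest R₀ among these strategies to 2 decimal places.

26.54

Strategy I: R₀ = 0.56×0 + 0.46×3 + 0.31×17 + 0.24×4 = 7.6100
Strategy II: R₀ = 0.57×0 + 0.36×28 + 0.27×22 + 0.19×14 = 18.6800
Strategy III: R₀ = 0.76×0 + 0.52×21 + 0.41×19 + 0.27×29 = 26.5400
Highest R₀: strategy III with 26.5400.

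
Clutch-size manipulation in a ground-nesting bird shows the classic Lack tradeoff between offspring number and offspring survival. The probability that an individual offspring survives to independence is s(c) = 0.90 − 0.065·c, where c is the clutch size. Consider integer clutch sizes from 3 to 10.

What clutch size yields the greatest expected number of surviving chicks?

7

Expected surviving chicks = c × s(c):
  c=3: 3 × 0.705 = 2.115
  c=4: 4 × 0.640 = 2.560
  c=5: 5 × 0.575 = 2.875
  c=6: 6 × 0.510 = 3.060
  c=7: 7 × 0.445 = 3.115
  c=8: 8 × 0.380 = 3.040
  c=9: 9 × 0.315 = 2.835
  c=10: 10 × 0.250 = 2.500
Maximum at c = 7 (3.115 surviving chicks).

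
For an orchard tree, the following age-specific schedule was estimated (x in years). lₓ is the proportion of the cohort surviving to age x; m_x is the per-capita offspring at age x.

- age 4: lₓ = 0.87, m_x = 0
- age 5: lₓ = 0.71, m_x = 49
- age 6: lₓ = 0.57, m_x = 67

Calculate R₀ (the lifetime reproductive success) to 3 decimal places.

R₀ = Σ lₓ m_x:
  age 4: 0.87 × 0 = 0.0000
  age 5: 0.71 × 49 = 34.7900
  age 6: 0.57 × 67 = 38.1900
R₀ = 0.0000 + 34.7900 + 38.1900 = 72.9800

72.980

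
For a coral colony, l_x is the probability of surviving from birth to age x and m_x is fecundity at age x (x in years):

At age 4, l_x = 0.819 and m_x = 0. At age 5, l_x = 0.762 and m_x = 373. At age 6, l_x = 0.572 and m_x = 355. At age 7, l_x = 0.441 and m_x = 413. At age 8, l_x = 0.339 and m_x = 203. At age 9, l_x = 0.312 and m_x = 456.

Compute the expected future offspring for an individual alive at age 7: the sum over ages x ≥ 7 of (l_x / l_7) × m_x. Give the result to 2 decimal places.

l_7 = 0.441. Conditional survival from age 7 to x is l_x / l_7.
  x=7: (0.441/0.441) × 413 = 413.0000
  x=8: (0.339/0.441) × 203 = 156.0476
  x=9: (0.312/0.441) × 456 = 322.6122
Sum = 413.0000 + 156.0476 + 322.6122 = 891.6599

891.66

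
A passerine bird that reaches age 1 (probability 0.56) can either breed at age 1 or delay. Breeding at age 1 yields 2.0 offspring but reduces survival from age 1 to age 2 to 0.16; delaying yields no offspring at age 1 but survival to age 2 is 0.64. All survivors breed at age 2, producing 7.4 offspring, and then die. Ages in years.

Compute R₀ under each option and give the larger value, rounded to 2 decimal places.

2.65

breed at age 1: R₀ = 0.56 × (2.0 + 0.16 × 7.4) = 0.56 × 3.1840 = 1.7830
delay to age 2: R₀ = 0.56 × (0.64 × 7.4) = 0.56 × 4.7360 = 2.6522
Higher: delay to age 2 (2.6522).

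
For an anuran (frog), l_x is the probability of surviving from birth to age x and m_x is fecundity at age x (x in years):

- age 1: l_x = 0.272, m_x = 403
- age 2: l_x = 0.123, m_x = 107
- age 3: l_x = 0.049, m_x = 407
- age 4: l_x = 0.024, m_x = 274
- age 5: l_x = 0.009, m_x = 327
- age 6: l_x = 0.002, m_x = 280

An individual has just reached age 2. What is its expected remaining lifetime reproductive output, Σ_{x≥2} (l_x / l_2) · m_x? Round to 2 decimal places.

l_2 = 0.123. Conditional survival from age 2 to x is l_x / l_2.
  x=2: (0.123/0.123) × 107 = 107.0000
  x=3: (0.049/0.123) × 407 = 162.1382
  x=4: (0.024/0.123) × 274 = 53.4634
  x=5: (0.009/0.123) × 327 = 23.9268
  x=6: (0.002/0.123) × 280 = 4.5528
Sum = 107.0000 + 162.1382 + 53.4634 + 23.9268 + 4.5528 = 351.0813

351.08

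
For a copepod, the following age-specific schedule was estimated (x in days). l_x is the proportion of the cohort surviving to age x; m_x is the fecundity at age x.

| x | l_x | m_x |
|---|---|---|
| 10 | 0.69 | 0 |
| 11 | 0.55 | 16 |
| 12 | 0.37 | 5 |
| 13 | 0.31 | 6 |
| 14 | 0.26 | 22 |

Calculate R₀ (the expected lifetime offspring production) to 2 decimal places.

R₀ = Σ l_x m_x:
  age 10: 0.69 × 0 = 0.0000
  age 11: 0.55 × 16 = 8.8000
  age 12: 0.37 × 5 = 1.8500
  age 13: 0.31 × 6 = 1.8600
  age 14: 0.26 × 22 = 5.7200
R₀ = 0.0000 + 8.8000 + 1.8500 + 1.8600 + 5.7200 = 18.2300

18.23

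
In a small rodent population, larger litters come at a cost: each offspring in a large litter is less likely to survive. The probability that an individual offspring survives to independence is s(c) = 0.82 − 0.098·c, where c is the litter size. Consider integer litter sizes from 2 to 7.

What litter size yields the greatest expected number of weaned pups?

4

Expected weaned pups = c × s(c):
  c=2: 2 × 0.624 = 1.248
  c=3: 3 × 0.526 = 1.578
  c=4: 4 × 0.428 = 1.712
  c=5: 5 × 0.330 = 1.650
  c=6: 6 × 0.232 = 1.392
  c=7: 7 × 0.134 = 0.938
Maximum at c = 4 (1.712 weaned pups).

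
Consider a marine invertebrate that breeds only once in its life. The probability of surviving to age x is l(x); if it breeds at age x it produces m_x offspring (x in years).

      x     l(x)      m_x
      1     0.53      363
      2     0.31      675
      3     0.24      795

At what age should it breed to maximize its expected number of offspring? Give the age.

2

Expected offspring if breeding at age x = l(x) × m_x:
  age 1: 0.53 × 363 = 192.390
  age 2: 0.31 × 675 = 209.250
  age 3: 0.24 × 795 = 190.800
Maximum at age 2 (209.250).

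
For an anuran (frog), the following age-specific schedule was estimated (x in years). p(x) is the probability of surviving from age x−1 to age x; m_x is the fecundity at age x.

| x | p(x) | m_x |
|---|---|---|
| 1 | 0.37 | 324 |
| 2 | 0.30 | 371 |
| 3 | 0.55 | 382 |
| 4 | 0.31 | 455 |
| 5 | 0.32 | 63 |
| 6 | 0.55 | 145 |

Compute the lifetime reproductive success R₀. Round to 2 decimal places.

193.86

Survivorship from birth: l_x = p_1·p_2·…·p_x.
  l_1 = 0.37000
  l_2 = 0.11100
  l_3 = 0.06105
  l_4 = 0.01893
  l_5 = 0.00606
  l_6 = 0.00333
R₀ = Σ l_x m_x:
  age 1: 0.37000 × 324 = 119.8800
  age 2: 0.11100 × 371 = 41.1810
  age 3: 0.06105 × 382 = 23.3211
  age 4: 0.01893 × 455 = 8.6131
  age 5: 0.00606 × 63 = 0.3818
  age 6: 0.00333 × 145 = 0.4829
R₀ = 119.8800 + 41.1810 + 23.3211 + 8.6131 + 0.3818 + 0.4829 = 193.8599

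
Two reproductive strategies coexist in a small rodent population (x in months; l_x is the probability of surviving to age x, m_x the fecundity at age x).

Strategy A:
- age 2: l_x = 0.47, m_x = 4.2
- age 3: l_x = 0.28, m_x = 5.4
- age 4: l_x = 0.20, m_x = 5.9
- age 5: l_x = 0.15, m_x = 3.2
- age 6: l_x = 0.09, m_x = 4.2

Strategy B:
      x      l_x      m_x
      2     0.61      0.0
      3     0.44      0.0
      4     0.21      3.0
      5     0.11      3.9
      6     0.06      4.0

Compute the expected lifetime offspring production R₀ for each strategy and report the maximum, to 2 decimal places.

5.52

Strategy A: R₀ = 0.47×4.2 + 0.28×5.4 + 0.20×5.9 + 0.15×3.2 + 0.09×4.2 = 5.5240
Strategy B: R₀ = 0.61×0.0 + 0.44×0.0 + 0.21×3.0 + 0.11×3.9 + 0.06×4.0 = 1.2990
Highest R₀: strategy A with 5.5240.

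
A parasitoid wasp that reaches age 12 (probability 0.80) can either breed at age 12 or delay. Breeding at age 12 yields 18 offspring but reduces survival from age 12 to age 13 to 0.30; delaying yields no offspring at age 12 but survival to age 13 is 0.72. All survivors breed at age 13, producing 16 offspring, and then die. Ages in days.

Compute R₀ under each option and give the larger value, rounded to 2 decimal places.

breed at age 12: R₀ = 0.80 × (18 + 0.30 × 16) = 0.80 × 22.8000 = 18.2400
delay to age 13: R₀ = 0.80 × (0.72 × 16) = 0.80 × 11.5200 = 9.2160
Higher: breed at age 12 (18.2400).

18.24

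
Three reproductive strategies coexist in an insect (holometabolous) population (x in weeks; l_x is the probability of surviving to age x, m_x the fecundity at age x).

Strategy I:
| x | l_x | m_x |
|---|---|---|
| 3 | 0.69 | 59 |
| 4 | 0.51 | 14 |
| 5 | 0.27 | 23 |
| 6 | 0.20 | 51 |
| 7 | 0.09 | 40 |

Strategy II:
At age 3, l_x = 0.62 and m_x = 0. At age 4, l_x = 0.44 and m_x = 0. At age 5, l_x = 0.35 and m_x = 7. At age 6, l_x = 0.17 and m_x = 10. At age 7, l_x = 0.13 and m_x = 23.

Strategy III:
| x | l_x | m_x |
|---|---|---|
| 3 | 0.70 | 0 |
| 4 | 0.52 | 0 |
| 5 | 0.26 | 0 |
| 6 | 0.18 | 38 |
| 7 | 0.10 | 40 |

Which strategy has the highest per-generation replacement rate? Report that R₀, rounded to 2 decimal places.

Strategy I: R₀ = 0.69×59 + 0.51×14 + 0.27×23 + 0.20×51 + 0.09×40 = 67.8600
Strategy II: R₀ = 0.62×0 + 0.44×0 + 0.35×7 + 0.17×10 + 0.13×23 = 7.1400
Strategy III: R₀ = 0.70×0 + 0.52×0 + 0.26×0 + 0.18×38 + 0.10×40 = 10.8400
Highest R₀: strategy I with 67.8600.

67.86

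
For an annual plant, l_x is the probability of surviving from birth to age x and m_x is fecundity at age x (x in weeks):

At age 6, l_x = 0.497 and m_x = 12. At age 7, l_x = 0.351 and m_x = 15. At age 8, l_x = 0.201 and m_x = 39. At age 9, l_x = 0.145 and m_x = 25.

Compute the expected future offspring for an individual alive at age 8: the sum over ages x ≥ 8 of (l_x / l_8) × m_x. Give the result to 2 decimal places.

l_8 = 0.201. Conditional survival from age 8 to x is l_x / l_8.
  x=8: (0.201/0.201) × 39 = 39.0000
  x=9: (0.145/0.201) × 25 = 18.0348
Sum = 39.0000 + 18.0348 = 57.0348

57.03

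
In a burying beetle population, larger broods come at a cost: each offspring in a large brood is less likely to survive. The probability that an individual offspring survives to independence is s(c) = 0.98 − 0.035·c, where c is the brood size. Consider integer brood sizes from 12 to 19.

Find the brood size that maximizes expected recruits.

14

Expected recruits = c × s(c):
  c=12: 12 × 0.560 = 6.720
  c=13: 13 × 0.525 = 6.825
  c=14: 14 × 0.490 = 6.860
  c=15: 15 × 0.455 = 6.825
  c=16: 16 × 0.420 = 6.720
  c=17: 17 × 0.385 = 6.545
  c=18: 18 × 0.350 = 6.300
  c=19: 19 × 0.315 = 5.985
Maximum at c = 14 (6.860 recruits).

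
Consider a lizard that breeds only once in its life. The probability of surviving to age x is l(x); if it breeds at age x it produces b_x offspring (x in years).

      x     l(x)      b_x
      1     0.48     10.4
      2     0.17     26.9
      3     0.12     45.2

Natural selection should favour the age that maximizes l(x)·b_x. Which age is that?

Expected offspring if breeding at age x = l(x) × b_x:
  age 1: 0.48 × 10.4 = 4.992
  age 2: 0.17 × 26.9 = 4.573
  age 3: 0.12 × 45.2 = 5.424
Maximum at age 3 (5.424).

3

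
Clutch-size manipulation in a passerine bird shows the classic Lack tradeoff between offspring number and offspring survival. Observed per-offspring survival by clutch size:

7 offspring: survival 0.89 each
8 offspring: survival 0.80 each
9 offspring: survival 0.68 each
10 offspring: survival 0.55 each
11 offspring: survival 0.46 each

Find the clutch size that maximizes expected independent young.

8

Expected independent young = c × s(c):
  c=7: 7 × 0.89 = 6.230
  c=8: 8 × 0.80 = 6.400
  c=9: 9 × 0.68 = 6.120
  c=10: 10 × 0.55 = 5.500
  c=11: 11 × 0.46 = 5.060
Maximum at c = 8 (6.400 independent young).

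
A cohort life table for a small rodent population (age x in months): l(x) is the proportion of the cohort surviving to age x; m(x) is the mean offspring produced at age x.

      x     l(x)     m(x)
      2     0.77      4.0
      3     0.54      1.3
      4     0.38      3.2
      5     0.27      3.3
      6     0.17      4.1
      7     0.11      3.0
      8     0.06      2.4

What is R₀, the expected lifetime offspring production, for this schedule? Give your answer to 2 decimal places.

R₀ = Σ l(x) m(x):
  age 2: 0.77 × 4.0 = 3.0800
  age 3: 0.54 × 1.3 = 0.7020
  age 4: 0.38 × 3.2 = 1.2160
  age 5: 0.27 × 3.3 = 0.8910
  age 6: 0.17 × 4.1 = 0.6970
  age 7: 0.11 × 3.0 = 0.3300
  age 8: 0.06 × 2.4 = 0.1440
R₀ = 3.0800 + 0.7020 + 1.2160 + 0.8910 + 0.6970 + 0.3300 + 0.1440 = 7.0600

7.06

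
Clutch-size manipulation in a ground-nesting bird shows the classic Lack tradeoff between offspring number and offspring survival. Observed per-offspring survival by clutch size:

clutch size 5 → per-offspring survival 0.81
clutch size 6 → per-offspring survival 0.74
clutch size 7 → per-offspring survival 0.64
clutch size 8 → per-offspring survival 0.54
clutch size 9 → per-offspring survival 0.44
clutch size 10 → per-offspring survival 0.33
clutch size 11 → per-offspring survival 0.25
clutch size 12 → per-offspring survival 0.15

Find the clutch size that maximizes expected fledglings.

7

Expected fledglings = c × s(c):
  c=5: 5 × 0.81 = 4.050
  c=6: 6 × 0.74 = 4.440
  c=7: 7 × 0.64 = 4.480
  c=8: 8 × 0.54 = 4.320
  c=9: 9 × 0.44 = 3.960
  c=10: 10 × 0.33 = 3.300
  c=11: 11 × 0.25 = 2.750
  c=12: 12 × 0.15 = 1.800
Maximum at c = 7 (4.480 fledglings).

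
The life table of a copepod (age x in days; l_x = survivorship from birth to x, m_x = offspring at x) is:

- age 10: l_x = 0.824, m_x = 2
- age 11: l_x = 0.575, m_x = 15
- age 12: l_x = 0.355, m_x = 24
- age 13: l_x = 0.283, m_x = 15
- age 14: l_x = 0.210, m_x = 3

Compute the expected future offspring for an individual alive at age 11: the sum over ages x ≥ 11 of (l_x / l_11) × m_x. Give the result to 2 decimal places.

l_11 = 0.575. Conditional survival from age 11 to x is l_x / l_11.
  x=11: (0.575/0.575) × 15 = 15.0000
  x=12: (0.355/0.575) × 24 = 14.8174
  x=13: (0.283/0.575) × 15 = 7.3826
  x=14: (0.210/0.575) × 3 = 1.0957
Sum = 15.0000 + 14.8174 + 7.3826 + 1.0957 = 38.2957

38.30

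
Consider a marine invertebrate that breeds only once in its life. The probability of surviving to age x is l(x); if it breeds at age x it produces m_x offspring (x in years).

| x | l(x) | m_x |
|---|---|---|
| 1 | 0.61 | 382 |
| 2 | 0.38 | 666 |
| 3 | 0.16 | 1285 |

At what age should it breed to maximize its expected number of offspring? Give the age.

2

Expected offspring if breeding at age x = l(x) × m_x:
  age 1: 0.61 × 382 = 233.020
  age 2: 0.38 × 666 = 253.080
  age 3: 0.16 × 1285 = 205.600
Maximum at age 2 (253.080).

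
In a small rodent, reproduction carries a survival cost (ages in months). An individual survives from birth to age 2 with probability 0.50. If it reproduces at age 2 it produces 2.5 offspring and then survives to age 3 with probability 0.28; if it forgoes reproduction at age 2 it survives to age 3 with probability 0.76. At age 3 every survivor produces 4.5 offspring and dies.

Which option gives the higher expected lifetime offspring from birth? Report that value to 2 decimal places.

1.88

breed at age 2: R₀ = 0.50 × (2.5 + 0.28 × 4.5) = 0.50 × 3.7600 = 1.8800
delay to age 3: R₀ = 0.50 × (0.76 × 4.5) = 0.50 × 3.4200 = 1.7100
Higher: breed at age 2 (1.8800).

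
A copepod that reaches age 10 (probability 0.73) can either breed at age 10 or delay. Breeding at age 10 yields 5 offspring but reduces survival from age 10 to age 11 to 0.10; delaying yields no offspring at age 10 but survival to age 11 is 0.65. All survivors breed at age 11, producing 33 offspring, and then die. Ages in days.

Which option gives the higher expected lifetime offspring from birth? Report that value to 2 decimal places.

breed at age 10: R₀ = 0.73 × (5 + 0.10 × 33) = 0.73 × 8.3000 = 6.0590
delay to age 11: R₀ = 0.73 × (0.65 × 33) = 0.73 × 21.4500 = 15.6585
Higher: delay to age 11 (15.6585).

15.66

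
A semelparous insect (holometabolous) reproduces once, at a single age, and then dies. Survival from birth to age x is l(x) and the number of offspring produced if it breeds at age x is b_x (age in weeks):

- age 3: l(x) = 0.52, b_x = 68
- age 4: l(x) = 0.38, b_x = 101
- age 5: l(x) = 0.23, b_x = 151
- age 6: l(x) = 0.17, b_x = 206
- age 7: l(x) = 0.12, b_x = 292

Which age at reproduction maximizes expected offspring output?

Expected offspring if breeding at age x = l(x) × b_x:
  age 3: 0.52 × 68 = 35.360
  age 4: 0.38 × 101 = 38.380
  age 5: 0.23 × 151 = 34.730
  age 6: 0.17 × 206 = 35.020
  age 7: 0.12 × 292 = 35.040
Maximum at age 4 (38.380).

4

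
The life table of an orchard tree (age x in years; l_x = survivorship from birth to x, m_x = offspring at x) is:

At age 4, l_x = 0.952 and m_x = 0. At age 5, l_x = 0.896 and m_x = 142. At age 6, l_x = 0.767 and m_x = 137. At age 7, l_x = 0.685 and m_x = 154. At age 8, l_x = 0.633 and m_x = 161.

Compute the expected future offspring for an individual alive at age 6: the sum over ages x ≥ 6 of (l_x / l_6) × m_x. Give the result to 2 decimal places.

407.41

l_6 = 0.767. Conditional survival from age 6 to x is l_x / l_6.
  x=6: (0.767/0.767) × 137 = 137.0000
  x=7: (0.685/0.767) × 154 = 137.5359
  x=8: (0.633/0.767) × 161 = 132.8722
Sum = 137.0000 + 137.5359 + 132.8722 = 407.4081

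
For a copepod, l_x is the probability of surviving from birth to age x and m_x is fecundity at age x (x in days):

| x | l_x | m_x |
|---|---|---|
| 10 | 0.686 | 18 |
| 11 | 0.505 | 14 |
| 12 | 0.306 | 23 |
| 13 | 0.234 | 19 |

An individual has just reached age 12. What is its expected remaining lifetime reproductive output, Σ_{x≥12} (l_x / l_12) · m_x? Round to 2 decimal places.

l_12 = 0.306. Conditional survival from age 12 to x is l_x / l_12.
  x=12: (0.306/0.306) × 23 = 23.0000
  x=13: (0.234/0.306) × 19 = 14.5294
Sum = 23.0000 + 14.5294 = 37.5294

37.53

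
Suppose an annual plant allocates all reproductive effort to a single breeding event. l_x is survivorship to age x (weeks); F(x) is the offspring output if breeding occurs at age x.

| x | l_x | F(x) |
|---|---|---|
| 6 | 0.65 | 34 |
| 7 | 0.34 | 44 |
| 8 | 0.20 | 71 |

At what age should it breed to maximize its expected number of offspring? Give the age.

6

Expected offspring if breeding at age x = l_x × F(x):
  age 6: 0.65 × 34 = 22.100
  age 7: 0.34 × 44 = 14.960
  age 8: 0.20 × 71 = 14.200
Maximum at age 6 (22.100).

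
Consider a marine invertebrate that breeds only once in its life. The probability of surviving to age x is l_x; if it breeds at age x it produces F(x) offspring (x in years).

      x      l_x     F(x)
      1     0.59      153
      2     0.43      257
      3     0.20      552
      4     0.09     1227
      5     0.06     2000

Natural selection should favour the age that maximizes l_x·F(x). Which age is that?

5

Expected offspring if breeding at age x = l_x × F(x):
  age 1: 0.59 × 153 = 90.270
  age 2: 0.43 × 257 = 110.510
  age 3: 0.20 × 552 = 110.400
  age 4: 0.09 × 1227 = 110.430
  age 5: 0.06 × 2000 = 120.000
Maximum at age 5 (120.000).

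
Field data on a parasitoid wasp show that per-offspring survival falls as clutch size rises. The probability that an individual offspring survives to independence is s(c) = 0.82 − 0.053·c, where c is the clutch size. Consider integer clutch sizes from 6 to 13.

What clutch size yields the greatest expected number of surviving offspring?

Expected surviving offspring = c × s(c):
  c=6: 6 × 0.502 = 3.012
  c=7: 7 × 0.449 = 3.143
  c=8: 8 × 0.396 = 3.168
  c=9: 9 × 0.343 = 3.087
  c=10: 10 × 0.290 = 2.900
  c=11: 11 × 0.237 = 2.607
  c=12: 12 × 0.184 = 2.208
  c=13: 13 × 0.131 = 1.703
Maximum at c = 8 (3.168 surviving offspring).

8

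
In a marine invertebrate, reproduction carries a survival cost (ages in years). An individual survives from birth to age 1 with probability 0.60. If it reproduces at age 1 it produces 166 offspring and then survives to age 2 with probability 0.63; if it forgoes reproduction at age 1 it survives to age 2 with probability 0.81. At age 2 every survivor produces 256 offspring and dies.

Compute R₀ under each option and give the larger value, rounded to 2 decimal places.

breed at age 1: R₀ = 0.60 × (166 + 0.63 × 256) = 0.60 × 327.2800 = 196.3680
delay to age 2: R₀ = 0.60 × (0.81 × 256) = 0.60 × 207.3600 = 124.4160
Higher: breed at age 1 (196.3680).

196.37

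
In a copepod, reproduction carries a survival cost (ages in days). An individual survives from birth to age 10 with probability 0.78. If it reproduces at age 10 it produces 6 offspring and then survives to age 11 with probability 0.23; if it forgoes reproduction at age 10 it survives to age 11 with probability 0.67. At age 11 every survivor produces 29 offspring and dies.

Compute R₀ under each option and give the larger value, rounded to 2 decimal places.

15.16

breed at age 10: R₀ = 0.78 × (6 + 0.23 × 29) = 0.78 × 12.6700 = 9.8826
delay to age 11: R₀ = 0.78 × (0.67 × 29) = 0.78 × 19.4300 = 15.1554
Higher: delay to age 11 (15.1554).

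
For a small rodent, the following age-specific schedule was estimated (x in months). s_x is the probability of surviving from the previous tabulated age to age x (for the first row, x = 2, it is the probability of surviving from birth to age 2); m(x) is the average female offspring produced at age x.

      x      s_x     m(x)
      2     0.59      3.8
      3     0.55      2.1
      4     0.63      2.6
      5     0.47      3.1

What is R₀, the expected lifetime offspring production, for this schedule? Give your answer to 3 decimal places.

Survivorship from birth: l_x = s_2·s_3·…·s_x.
  l_2 = 0.59000
  l_3 = 0.32450
  l_4 = 0.20444
  l_5 = 0.09608
R₀ = Σ l_x m(x):
  age 2: 0.59000 × 3.8 = 2.2420
  age 3: 0.32450 × 2.1 = 0.6815
  age 4: 0.20444 × 2.6 = 0.5315
  age 5: 0.09608 × 3.1 = 0.2978
R₀ = 2.2420 + 0.6815 + 0.5315 + 0.2978 = 3.7528

3.753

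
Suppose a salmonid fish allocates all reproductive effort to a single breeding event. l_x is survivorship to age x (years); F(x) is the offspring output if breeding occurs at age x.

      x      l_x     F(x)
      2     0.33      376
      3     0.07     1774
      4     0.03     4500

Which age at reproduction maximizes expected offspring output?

4

Expected offspring if breeding at age x = l_x × F(x):
  age 2: 0.33 × 376 = 124.080
  age 3: 0.07 × 1774 = 124.180
  age 4: 0.03 × 4500 = 135.000
Maximum at age 4 (135.000).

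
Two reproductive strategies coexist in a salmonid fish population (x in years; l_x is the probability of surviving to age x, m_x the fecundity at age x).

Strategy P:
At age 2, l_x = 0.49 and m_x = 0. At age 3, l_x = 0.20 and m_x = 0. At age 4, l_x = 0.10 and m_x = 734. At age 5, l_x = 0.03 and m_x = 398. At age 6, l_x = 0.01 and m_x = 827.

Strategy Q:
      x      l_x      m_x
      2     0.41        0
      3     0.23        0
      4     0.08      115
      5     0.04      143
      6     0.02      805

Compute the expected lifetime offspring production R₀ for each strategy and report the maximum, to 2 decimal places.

93.61

Strategy P: R₀ = 0.49×0 + 0.20×0 + 0.10×734 + 0.03×398 + 0.01×827 = 93.6100
Strategy Q: R₀ = 0.41×0 + 0.23×0 + 0.08×115 + 0.04×143 + 0.02×805 = 31.0200
Highest R₀: strategy P with 93.6100.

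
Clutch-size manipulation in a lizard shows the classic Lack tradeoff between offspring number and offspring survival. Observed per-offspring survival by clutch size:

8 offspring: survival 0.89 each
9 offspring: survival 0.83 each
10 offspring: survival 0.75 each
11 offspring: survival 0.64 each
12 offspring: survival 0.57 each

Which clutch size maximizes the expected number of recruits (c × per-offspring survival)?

Expected recruits = c × s(c):
  c=8: 8 × 0.89 = 7.120
  c=9: 9 × 0.83 = 7.470
  c=10: 10 × 0.75 = 7.500
  c=11: 11 × 0.64 = 7.040
  c=12: 12 × 0.57 = 6.840
Maximum at c = 10 (7.500 recruits).

10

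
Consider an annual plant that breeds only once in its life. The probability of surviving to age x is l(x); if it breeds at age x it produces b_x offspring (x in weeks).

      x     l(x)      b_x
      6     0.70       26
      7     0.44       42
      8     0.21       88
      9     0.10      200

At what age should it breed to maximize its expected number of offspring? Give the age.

9

Expected offspring if breeding at age x = l(x) × b_x:
  age 6: 0.70 × 26 = 18.200
  age 7: 0.44 × 42 = 18.480
  age 8: 0.21 × 88 = 18.480
  age 9: 0.10 × 200 = 20.000
Maximum at age 9 (20.000).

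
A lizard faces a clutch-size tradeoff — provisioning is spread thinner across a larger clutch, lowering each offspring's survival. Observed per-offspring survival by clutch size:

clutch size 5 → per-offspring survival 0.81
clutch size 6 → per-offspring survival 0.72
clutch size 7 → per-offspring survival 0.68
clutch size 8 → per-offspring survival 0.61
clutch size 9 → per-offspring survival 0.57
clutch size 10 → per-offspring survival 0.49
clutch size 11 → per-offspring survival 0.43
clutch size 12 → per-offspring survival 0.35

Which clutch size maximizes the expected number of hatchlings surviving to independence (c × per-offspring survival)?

9

Expected hatchlings surviving to independence = c × s(c):
  c=5: 5 × 0.81 = 4.050
  c=6: 6 × 0.72 = 4.320
  c=7: 7 × 0.68 = 4.760
  c=8: 8 × 0.61 = 4.880
  c=9: 9 × 0.57 = 5.130
  c=10: 10 × 0.49 = 4.900
  c=11: 11 × 0.43 = 4.730
  c=12: 12 × 0.35 = 4.200
Maximum at c = 9 (5.130 hatchlings surviving to independence).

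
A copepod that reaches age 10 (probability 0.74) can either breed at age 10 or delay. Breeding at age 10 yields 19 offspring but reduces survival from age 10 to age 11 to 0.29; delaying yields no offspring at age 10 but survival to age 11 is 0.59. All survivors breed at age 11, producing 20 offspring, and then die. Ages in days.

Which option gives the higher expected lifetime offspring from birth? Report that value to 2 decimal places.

18.35

breed at age 10: R₀ = 0.74 × (19 + 0.29 × 20) = 0.74 × 24.8000 = 18.3520
delay to age 11: R₀ = 0.74 × (0.59 × 20) = 0.74 × 11.8000 = 8.7320
Higher: breed at age 10 (18.3520).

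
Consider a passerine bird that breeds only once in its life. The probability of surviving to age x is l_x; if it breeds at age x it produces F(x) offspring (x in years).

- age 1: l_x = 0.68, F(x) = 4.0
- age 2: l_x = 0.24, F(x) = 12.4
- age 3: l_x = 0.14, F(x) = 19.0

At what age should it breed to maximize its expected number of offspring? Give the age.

2

Expected offspring if breeding at age x = l_x × F(x):
  age 1: 0.68 × 4.0 = 2.720
  age 2: 0.24 × 12.4 = 2.976
  age 3: 0.14 × 19.0 = 2.660
Maximum at age 2 (2.976).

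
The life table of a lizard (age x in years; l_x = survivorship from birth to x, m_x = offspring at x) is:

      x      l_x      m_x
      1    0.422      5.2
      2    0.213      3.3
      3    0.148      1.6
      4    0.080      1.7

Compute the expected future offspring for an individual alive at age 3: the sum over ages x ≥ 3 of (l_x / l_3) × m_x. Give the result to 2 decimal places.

l_3 = 0.148. Conditional survival from age 3 to x is l_x / l_3.
  x=3: (0.148/0.148) × 1.6 = 1.6000
  x=4: (0.080/0.148) × 1.7 = 0.9189
Sum = 1.6000 + 0.9189 = 2.5189

2.52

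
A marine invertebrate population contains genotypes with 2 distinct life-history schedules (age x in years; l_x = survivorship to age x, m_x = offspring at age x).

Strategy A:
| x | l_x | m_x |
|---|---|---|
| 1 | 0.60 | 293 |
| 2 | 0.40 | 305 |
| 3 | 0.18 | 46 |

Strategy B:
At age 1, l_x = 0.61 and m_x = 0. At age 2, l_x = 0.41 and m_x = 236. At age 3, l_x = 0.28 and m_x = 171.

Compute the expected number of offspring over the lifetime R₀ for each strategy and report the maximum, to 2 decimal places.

306.08

Strategy A: R₀ = 0.60×293 + 0.40×305 + 0.18×46 = 306.0800
Strategy B: R₀ = 0.61×0 + 0.41×236 + 0.28×171 = 144.6400
Highest R₀: strategy A with 306.0800.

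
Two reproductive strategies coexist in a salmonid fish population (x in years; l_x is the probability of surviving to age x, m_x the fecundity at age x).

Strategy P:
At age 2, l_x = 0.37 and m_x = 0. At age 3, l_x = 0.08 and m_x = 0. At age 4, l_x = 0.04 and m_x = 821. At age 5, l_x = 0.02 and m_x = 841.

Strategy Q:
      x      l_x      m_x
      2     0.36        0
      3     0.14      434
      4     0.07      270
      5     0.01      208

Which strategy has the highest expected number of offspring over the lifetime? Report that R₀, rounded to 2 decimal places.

81.74

Strategy P: R₀ = 0.37×0 + 0.08×0 + 0.04×821 + 0.02×841 = 49.6600
Strategy Q: R₀ = 0.36×0 + 0.14×434 + 0.07×270 + 0.01×208 = 81.7400
Highest R₀: strategy Q with 81.7400.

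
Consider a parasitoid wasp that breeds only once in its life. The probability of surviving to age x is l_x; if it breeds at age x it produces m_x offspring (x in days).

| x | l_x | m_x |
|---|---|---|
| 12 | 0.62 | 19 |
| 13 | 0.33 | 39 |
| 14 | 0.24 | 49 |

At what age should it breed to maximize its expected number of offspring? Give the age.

Expected offspring if breeding at age x = l_x × m_x:
  age 12: 0.62 × 19 = 11.780
  age 13: 0.33 × 39 = 12.870
  age 14: 0.24 × 49 = 11.760
Maximum at age 13 (12.870).

13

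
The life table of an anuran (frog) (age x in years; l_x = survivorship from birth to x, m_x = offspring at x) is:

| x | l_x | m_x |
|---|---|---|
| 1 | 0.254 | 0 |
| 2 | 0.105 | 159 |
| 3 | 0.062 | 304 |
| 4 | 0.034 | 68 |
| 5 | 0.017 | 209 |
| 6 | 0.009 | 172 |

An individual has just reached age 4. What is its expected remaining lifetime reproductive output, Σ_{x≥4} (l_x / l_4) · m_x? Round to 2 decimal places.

l_4 = 0.034. Conditional survival from age 4 to x is l_x / l_4.
  x=4: (0.034/0.034) × 68 = 68.0000
  x=5: (0.017/0.034) × 209 = 104.5000
  x=6: (0.009/0.034) × 172 = 45.5294
Sum = 68.0000 + 104.5000 + 45.5294 = 218.0294

218.03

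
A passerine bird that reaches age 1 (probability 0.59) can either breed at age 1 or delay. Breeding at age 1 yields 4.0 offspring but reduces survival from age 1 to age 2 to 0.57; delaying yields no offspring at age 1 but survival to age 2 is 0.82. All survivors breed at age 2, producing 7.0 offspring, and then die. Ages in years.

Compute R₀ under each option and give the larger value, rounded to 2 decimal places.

breed at age 1: R₀ = 0.59 × (4.0 + 0.57 × 7.0) = 0.59 × 7.9900 = 4.7141
delay to age 2: R₀ = 0.59 × (0.82 × 7.0) = 0.59 × 5.7400 = 3.3866
Higher: breed at age 1 (4.7141).

4.71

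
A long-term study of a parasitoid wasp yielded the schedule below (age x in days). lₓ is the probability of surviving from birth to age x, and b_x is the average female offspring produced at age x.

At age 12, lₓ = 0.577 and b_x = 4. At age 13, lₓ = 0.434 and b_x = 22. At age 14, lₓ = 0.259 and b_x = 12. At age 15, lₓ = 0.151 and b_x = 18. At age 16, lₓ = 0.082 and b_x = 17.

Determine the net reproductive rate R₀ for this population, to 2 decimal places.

R₀ = Σ lₓ b_x:
  age 12: 0.577 × 4 = 2.3080
  age 13: 0.434 × 22 = 9.5480
  age 14: 0.259 × 12 = 3.1080
  age 15: 0.151 × 18 = 2.7180
  age 16: 0.082 × 17 = 1.3940
R₀ = 2.3080 + 9.5480 + 3.1080 + 2.7180 + 1.3940 = 19.0760

19.08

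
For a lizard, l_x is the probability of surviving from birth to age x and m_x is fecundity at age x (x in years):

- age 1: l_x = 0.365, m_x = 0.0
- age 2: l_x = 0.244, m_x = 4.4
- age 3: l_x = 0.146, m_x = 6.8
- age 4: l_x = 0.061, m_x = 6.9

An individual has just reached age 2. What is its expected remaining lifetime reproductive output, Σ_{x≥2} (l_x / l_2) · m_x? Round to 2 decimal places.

l_2 = 0.244. Conditional survival from age 2 to x is l_x / l_2.
  x=2: (0.244/0.244) × 4.4 = 4.4000
  x=3: (0.146/0.244) × 6.8 = 4.0689
  x=4: (0.061/0.244) × 6.9 = 1.7250
Sum = 4.4000 + 4.0689 + 1.7250 = 10.1939

10.19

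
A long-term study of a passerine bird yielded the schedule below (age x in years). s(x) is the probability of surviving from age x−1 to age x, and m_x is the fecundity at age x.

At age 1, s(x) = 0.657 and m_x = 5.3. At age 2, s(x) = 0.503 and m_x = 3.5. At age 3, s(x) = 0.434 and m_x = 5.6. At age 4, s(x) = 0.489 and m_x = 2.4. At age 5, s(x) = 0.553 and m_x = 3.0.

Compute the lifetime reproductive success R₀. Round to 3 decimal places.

5.727

Survivorship from birth: l_x = s_1·s_2·…·s_x.
  l_1 = 0.65700
  l_2 = 0.33047
  l_3 = 0.14342
  l_4 = 0.07013
  l_5 = 0.03878
R₀ = Σ l_x m_x:
  age 1: 0.65700 × 5.3 = 3.4821
  age 2: 0.33047 × 3.5 = 1.1566
  age 3: 0.14342 × 5.6 = 0.8032
  age 4: 0.07013 × 2.4 = 0.1683
  age 5: 0.03878 × 3.0 = 0.1163
R₀ = 3.4821 + 1.1566 + 0.8032 + 0.1683 + 0.1163 = 5.7265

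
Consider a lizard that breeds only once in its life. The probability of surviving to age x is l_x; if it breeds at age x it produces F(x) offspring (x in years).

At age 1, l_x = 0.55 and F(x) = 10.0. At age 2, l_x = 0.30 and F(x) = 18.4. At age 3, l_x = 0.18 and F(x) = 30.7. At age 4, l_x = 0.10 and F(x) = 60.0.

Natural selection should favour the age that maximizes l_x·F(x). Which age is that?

Expected offspring if breeding at age x = l_x × F(x):
  age 1: 0.55 × 10.0 = 5.500
  age 2: 0.30 × 18.4 = 5.520
  age 3: 0.18 × 30.7 = 5.526
  age 4: 0.10 × 60.0 = 6.000
Maximum at age 4 (6.000).

4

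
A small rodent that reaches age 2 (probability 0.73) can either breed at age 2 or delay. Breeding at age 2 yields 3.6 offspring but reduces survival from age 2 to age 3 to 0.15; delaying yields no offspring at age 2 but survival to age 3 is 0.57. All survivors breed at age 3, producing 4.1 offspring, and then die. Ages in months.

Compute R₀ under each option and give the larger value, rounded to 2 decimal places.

breed at age 2: R₀ = 0.73 × (3.6 + 0.15 × 4.1) = 0.73 × 4.2150 = 3.0769
delay to age 3: R₀ = 0.73 × (0.57 × 4.1) = 0.73 × 2.3370 = 1.7060
Higher: breed at age 2 (3.0769).

3.08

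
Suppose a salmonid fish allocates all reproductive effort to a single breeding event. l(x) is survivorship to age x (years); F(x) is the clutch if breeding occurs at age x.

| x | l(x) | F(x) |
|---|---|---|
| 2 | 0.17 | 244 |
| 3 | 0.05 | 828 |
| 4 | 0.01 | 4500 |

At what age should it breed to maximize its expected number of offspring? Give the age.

Expected offspring if breeding at age x = l(x) × F(x):
  age 2: 0.17 × 244 = 41.480
  age 3: 0.05 × 828 = 41.400
  age 4: 0.01 × 4500 = 45.000
Maximum at age 4 (45.000).

4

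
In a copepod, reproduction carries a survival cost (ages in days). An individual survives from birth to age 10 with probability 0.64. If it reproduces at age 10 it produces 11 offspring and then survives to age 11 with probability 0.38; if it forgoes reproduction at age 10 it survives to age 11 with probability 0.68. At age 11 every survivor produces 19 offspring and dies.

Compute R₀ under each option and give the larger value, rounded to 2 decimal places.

breed at age 10: R₀ = 0.64 × (11 + 0.38 × 19) = 0.64 × 18.2200 = 11.6608
delay to age 11: R₀ = 0.64 × (0.68 × 19) = 0.64 × 12.9200 = 8.2688
Higher: breed at age 10 (11.6608).

11.66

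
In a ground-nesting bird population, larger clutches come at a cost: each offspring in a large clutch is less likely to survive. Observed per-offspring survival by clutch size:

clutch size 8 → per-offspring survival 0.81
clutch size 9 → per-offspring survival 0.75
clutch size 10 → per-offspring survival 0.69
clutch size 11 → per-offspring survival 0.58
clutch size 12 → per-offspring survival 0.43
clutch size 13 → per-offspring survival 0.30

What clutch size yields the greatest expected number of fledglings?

Expected fledglings = c × s(c):
  c=8: 8 × 0.81 = 6.480
  c=9: 9 × 0.75 = 6.750
  c=10: 10 × 0.69 = 6.900
  c=11: 11 × 0.58 = 6.380
  c=12: 12 × 0.43 = 5.160
  c=13: 13 × 0.30 = 3.900
Maximum at c = 10 (6.900 fledglings).

10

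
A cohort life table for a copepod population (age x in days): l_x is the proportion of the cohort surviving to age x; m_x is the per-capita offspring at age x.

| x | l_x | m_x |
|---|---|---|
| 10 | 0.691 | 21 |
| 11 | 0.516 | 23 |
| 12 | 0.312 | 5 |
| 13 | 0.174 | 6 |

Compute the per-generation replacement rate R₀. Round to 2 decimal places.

R₀ = Σ l_x m_x:
  age 10: 0.691 × 21 = 14.5110
  age 11: 0.516 × 23 = 11.8680
  age 12: 0.312 × 5 = 1.5600
  age 13: 0.174 × 6 = 1.0440
R₀ = 14.5110 + 11.8680 + 1.5600 + 1.0440 = 28.9830

28.98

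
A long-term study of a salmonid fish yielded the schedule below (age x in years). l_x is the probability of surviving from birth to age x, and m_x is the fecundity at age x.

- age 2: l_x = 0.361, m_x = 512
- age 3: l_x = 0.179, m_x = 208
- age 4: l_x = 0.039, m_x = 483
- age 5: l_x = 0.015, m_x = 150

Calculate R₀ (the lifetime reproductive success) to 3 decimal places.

R₀ = Σ l_x m_x:
  age 2: 0.361 × 512 = 184.8320
  age 3: 0.179 × 208 = 37.2320
  age 4: 0.039 × 483 = 18.8370
  age 5: 0.015 × 150 = 2.2500
R₀ = 184.8320 + 37.2320 + 18.8370 + 2.2500 = 243.1510

243.151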